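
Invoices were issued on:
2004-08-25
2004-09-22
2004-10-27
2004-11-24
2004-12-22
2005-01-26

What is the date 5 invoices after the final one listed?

All dates are Wednesdays, 28, 35, 28, 28, 35 days apart.
Specifically, the 4th Wednesday of each month.
February 2005 — 4th Wednesday is 2005-02-23.
4th Wednesday of March 2005: 2005-03-23.
4th Wednesday of April 2005: 2005-04-27.
May 2005 — 4th Wednesday is 2005-05-25.
June 2005 — 4th Wednesday is 2005-06-22.

2005-06-22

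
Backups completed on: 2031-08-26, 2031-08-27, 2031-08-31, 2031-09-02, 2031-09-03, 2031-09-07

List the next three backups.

Every event lands on a Tuesday or Wednesday or Sunday (gaps cycle 1, 4, 2, 1, 4).
So the schedule is: every Tuesday, Wednesday and Sunday.
Next Tuesday: 2031-09-09.
Next Wednesday: 2031-09-10.
Next Sunday: 2031-09-14.

2031-09-09, 2031-09-10, 2031-09-14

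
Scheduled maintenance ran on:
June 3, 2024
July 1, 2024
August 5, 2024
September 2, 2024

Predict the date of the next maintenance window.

October 7, 2024

Gaps: 28, 35, 28 days — a mix of 28 and 35. Every date is a Monday.
Each is the 1st Monday of its month.
1st Monday of October 2024: October 7, 2024.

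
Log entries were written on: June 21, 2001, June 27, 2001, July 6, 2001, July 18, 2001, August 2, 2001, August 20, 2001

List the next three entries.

Gaps: 6, 9, 12, 15, 18 days — each gap is 3 larger than the previous one.
Next gap: 21 days. August 20, 2001 + 21 days = September 10, 2001.
Next gap: 24 days. September 10, 2001 + 24 days = October 4, 2001.
Next gap: 27 days. October 4, 2001 + 27 days = October 31, 2001.

September 10, 2001; October 4, 2001; October 31, 2001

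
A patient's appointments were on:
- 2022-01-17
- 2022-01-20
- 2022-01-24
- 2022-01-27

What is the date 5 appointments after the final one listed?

2022-02-14

The gap pattern 3, 4, 3 repeats every 2 events.
These are the Mondays and Thursdays of each week.
Next Monday: 2022-01-31.
Next Thursday: 2022-02-03.
The following Monday is 2022-02-07.
Next Thursday: 2022-02-10.
The following Monday is 2022-02-14.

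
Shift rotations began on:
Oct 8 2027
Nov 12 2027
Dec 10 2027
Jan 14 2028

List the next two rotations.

All dates are Fridays, 35, 28, 35 days apart.
Specifically, the 2nd Friday of each month.
February 2028 — 2nd Friday is Feb 11 2028.
2nd Friday of March 2028: Mar 10 2028.

Feb 11 2028, Mar 10 2028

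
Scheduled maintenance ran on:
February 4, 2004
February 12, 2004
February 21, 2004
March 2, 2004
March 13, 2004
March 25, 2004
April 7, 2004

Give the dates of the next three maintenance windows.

The spacing grows by 1 each time: 8, 9, 10, 11, 12, 13 days.
Next gap: 14 days. April 7, 2004 + 14 days = April 21, 2004.
Next gap: 15 days. April 21, 2004 + 15 days = May 6, 2004.
Next gap: 16 days. May 6, 2004 + 16 days = May 22, 2004.

April 21, 2004; May 6, 2004; May 22, 2004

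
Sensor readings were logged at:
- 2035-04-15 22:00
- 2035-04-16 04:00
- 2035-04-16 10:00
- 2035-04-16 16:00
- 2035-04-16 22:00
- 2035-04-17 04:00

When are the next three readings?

2035-04-17 10:00, 2035-04-17 16:00, 2035-04-17 22:00

Gaps: 6, 6, 6, 6, 6 hours — each event is 6 hours after the previous one.
2035-04-17 04:00 + 6 h = 2035-04-17 10:00.
2035-04-17 10:00 + 6 h = 2035-04-17 16:00.
2035-04-17 16:00 + 6 h = 2035-04-17 22:00.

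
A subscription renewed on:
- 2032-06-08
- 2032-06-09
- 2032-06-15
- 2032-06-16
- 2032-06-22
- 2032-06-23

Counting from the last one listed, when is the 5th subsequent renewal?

Gaps: 1, 6, 1, 6, 1 days — not constant, but cyclic with period 2.
The events fall on every Tuesday and Wednesday.
Next Tuesday: 2032-06-29.
Next Wednesday: 2032-06-30.
The following Tuesday is 2032-07-06.
The following Wednesday is 2032-07-07.
The following Tuesday is 2032-07-13.

2032-07-13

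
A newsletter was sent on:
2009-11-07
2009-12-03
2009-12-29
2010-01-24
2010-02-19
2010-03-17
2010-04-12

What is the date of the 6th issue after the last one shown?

2010-09-15

Every event comes 26 days after the last (26, 26, 26, 26, 26, 26).
2010-04-12 + 26 days = 2010-05-08.
2010-05-08 + 26 days = 2010-06-03.
2010-06-03 + 26 days = 2010-06-29.
2010-06-29 + 26 days = 2010-07-25.
2010-07-25 + 26 days = 2010-08-20.
2010-08-20 + 26 days = 2010-09-15.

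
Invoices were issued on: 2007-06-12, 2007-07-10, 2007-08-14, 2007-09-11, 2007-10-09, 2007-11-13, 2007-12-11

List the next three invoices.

All dates are Tuesdays, 28, 35, 28, 28, 35, 28 days apart.
Specifically, the 2nd Tuesday of each month.
January 2008 — 2nd Tuesday is 2008-01-08.
February 2008 — 2nd Tuesday is 2008-02-12.
2nd Tuesday of March 2008: 2008-03-11.

2008-01-08, 2008-02-12, 2008-03-11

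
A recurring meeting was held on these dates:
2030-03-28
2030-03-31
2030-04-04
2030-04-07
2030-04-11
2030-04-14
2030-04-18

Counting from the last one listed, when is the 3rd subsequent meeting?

2030-04-28

Gaps: 3, 4, 3, 4, 3, 4 days — not constant, but cyclic with period 2.
The events fall on every Thursday and Sunday.
The following Sunday is 2030-04-21.
The following Thursday is 2030-04-25.
The following Sunday is 2030-04-28.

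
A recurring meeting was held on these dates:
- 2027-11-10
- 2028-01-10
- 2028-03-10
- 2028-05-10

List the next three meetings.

2028-07-10, 2028-09-10, 2028-11-10

Each date is the 10th; the gaps (61, 60, 61) track the month lengths.
The rule is the 10th of every 2 months.
Next: July 2028 → 2028-07-10.
Next: September 2028 → 2028-09-10.
Next: November 2028 → 2028-11-10.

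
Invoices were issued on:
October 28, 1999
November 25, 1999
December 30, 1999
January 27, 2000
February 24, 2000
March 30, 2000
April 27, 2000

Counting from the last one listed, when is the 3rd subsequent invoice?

All Thursdays; the gaps (28, 35, 28, 28, 35, 28) vary with month length.
This is the last Thursday of each month.
May 2000 ends with Thursday May 25, 2000.
Last Thursday of June 2000: June 29, 2000.
Last Thursday of July 2000: July 27, 2000.

July 27, 2000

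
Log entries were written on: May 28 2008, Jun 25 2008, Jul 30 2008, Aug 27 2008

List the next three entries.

Every date is a Wednesday; gaps 28, 35, 28 days.
Each is the last Wednesday of its month (at least one falls on the 29th or later, ruling out '4th Wednesday').
Last Wednesday of September 2008: Sep 24 2008.
October 2008 ends with Wednesday Oct 29 2008.
November 2008 ends with Wednesday Nov 26 2008.

Sep 24 2008, Oct 29 2008, Nov 26 2008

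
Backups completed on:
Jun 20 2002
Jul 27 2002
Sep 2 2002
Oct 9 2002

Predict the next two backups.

The spacing is 37, 37, 37 days — always 37 days.
Oct 9 2002 + 37 days = Nov 15 2002.
Nov 15 2002 + 37 days = Dec 22 2002.

Nov 15 2002, Dec 22 2002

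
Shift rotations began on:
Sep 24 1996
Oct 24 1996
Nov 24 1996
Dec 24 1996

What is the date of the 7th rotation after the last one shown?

Jul 24 1997

Each date is the 24th; the gaps (30, 31, 30) track the month lengths.
The rule is the 24th of each month.
January 1997: Jan 24 1997.
Next: February 1997 → Feb 24 1997.
Next: March 1997 → Mar 24 1997.
Next: April 1997 → Apr 24 1997.
May 1997: May 24 1997.
Next: June 1997 → Jun 24 1997.
Next: July 1997 → Jul 24 1997.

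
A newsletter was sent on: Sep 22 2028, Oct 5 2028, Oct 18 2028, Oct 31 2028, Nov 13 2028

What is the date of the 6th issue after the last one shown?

Gaps between consecutive events: 13, 13, 13, 13 days — a constant 13-day interval.
Nov 13 2028 + 13 days = Nov 26 2028.
Nov 26 2028 + 13 days = Dec 9 2028.
Dec 9 2028 + 13 days = Dec 22 2028.
Dec 22 2028 + 13 days = Jan 4 2029.
Jan 4 2029 + 13 days = Jan 17 2029.
Jan 17 2029 + 13 days = Jan 30 2029.

Jan 30 2029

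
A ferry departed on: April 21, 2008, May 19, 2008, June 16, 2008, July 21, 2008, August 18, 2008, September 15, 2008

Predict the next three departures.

October 20, 2008; November 17, 2008; December 15, 2008

Gaps: 28, 28, 35, 28, 28 days — a mix of 28 and 35. Every date is a Monday.
Each is the 3rd Monday of its month.
October 2008 — 3rd Monday is October 20, 2008.
November 2008 — 3rd Monday is November 17, 2008.
3rd Monday of December 2008: December 15, 2008.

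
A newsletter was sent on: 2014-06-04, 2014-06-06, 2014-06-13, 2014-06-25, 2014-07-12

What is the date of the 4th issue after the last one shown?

2014-11-07

Intervals are 2, 7, 12, 17 days — an arithmetic progression with common difference 5.
Next gap: 22 days. 2014-07-12 + 22 days = 2014-08-03.
Next gap: 27 days. 2014-08-03 + 27 days = 2014-08-30.
Next gap: 32 days. 2014-08-30 + 32 days = 2014-10-01.
Next gap: 37 days. 2014-10-01 + 37 days = 2014-11-07.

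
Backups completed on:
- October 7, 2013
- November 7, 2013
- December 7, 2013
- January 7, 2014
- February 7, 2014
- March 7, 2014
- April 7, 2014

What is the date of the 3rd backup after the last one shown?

July 7, 2014

Gaps: 31, 30, 31, 31, 28, 31 days — not constant. Every event is on the 7th of the month.
Pattern: the 7th of each month.
Next: May 2014 → May 7, 2014.
Next: June 2014 → June 7, 2014.
Next: July 2014 → July 7, 2014.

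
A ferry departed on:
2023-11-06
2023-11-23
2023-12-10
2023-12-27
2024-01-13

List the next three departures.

Every event comes 17 days after the last (17, 17, 17, 17).
2024-01-13 + 17 days = 2024-01-30.
2024-01-30 + 17 days = 2024-02-16.
2024-02-16 + 17 days = 2024-03-04.

2024-01-30, 2024-02-16, 2024-03-04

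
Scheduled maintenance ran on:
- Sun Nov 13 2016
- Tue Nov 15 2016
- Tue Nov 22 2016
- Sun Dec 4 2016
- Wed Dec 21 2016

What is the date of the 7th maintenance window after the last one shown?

Wed Sep 6 2017

Gaps: 2, 7, 12, 17 days — each gap is 5 larger than the previous one.
Next gap: 22 days. Wed Dec 21 2016 + 22 days = Thu Jan 12 2017.
Next gap: 27 days. Thu Jan 12 2017 + 27 days = Wed Feb 8 2017.
Next gap: 32 days. Wed Feb 8 2017 + 32 days = Sun Mar 12 2017.
Next gap: 37 days. Sun Mar 12 2017 + 37 days = Tue Apr 18 2017.
Next gap: 42 days. Tue Apr 18 2017 + 42 days = Tue May 30 2017.
Next gap: 47 days. Tue May 30 2017 + 47 days = Sun Jul 16 2017.
Next gap: 52 days. Sun Jul 16 2017 + 52 days = Wed Sep 6 2017.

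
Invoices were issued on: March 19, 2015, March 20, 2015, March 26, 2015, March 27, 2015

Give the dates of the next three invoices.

April 2, 2015; April 3, 2015; April 9, 2015

Every event lands on a Thursday or Friday (gaps cycle 1, 6, 1).
So the schedule is: every Thursday and Friday.
The following Thursday is April 2, 2015.
The following Friday is April 3, 2015.
Next Thursday: April 9, 2015.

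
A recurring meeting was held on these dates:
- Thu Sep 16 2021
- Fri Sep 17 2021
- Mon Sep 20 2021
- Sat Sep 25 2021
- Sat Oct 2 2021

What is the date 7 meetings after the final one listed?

The spacing grows by 2 each time: 1, 3, 5, 7 days.
Next gap: 9 days. Sat Oct 2 2021 + 9 days = Mon Oct 11 2021.
Next gap: 11 days. Mon Oct 11 2021 + 11 days = Fri Oct 22 2021.
Next gap: 13 days. Fri Oct 22 2021 + 13 days = Thu Nov 4 2021.
Next gap: 15 days. Thu Nov 4 2021 + 15 days = Fri Nov 19 2021.
Next gap: 17 days. Fri Nov 19 2021 + 17 days = Mon Dec 6 2021.
Next gap: 19 days. Mon Dec 6 2021 + 19 days = Sat Dec 25 2021.
Next gap: 21 days. Sat Dec 25 2021 + 21 days = Sat Jan 15 2022.

Sat Jan 15 2022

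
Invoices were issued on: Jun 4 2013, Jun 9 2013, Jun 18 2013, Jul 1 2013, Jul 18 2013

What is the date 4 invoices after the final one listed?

Gaps: 5, 9, 13, 17 days — each gap is 4 larger than the previous one.
Next gap: 21 days. Jul 18 2013 + 21 days = Aug 8 2013.
Next gap: 25 days. Aug 8 2013 + 25 days = Sep 2 2013.
Next gap: 29 days. Sep 2 2013 + 29 days = Oct 1 2013.
Next gap: 33 days. Oct 1 2013 + 33 days = Nov 3 2013.

Nov 3 2013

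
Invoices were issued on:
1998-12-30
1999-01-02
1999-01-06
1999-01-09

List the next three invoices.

The gap pattern 3, 4, 3 repeats every 2 events.
These are the Wednesdays and Saturdays of each week.
The following Wednesday is 1999-01-13.
The following Saturday is 1999-01-16.
The following Wednesday is 1999-01-20.

1999-01-13, 1999-01-16, 1999-01-20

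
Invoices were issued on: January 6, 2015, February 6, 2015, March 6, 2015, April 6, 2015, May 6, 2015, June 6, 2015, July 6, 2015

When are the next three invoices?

August 6, 2015; September 6, 2015; October 6, 2015

Each date is the 6th; the gaps (31, 28, 31, 30, 31, 30) track the month lengths.
The rule is the 6th of each month.
Next: August 2015 → August 6, 2015.
Next: September 2015 → September 6, 2015.
October 2015: October 6, 2015.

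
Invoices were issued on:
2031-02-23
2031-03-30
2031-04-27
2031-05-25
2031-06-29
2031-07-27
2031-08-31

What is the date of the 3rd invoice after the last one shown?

2031-11-30

Every date is a Sunday; gaps 35, 28, 28, 35, 28, 35 days.
Each is the last Sunday of its month (at least one falls on the 29th or later, ruling out '4th Sunday').
Last Sunday of September 2031: 2031-09-28.
Last Sunday of October 2031: 2031-10-26.
November 2031 ends with Sunday 2031-11-30.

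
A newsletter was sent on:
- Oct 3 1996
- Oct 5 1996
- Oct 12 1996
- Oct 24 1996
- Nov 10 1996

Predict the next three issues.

Intervals are 2, 7, 12, 17 days — an arithmetic progression with common difference 5.
Next gap: 22 days. Nov 10 1996 + 22 days = Dec 2 1996.
Next gap: 27 days. Dec 2 1996 + 27 days = Dec 29 1996.
Next gap: 32 days. Dec 29 1996 + 32 days = Jan 30 1997.

Dec 2 1996, Dec 29 1996, Jan 30 1997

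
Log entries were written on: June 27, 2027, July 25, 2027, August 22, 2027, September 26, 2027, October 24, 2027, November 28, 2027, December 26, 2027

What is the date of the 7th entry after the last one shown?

July 23, 2028

All dates are Sundays, 28, 28, 35, 28, 35, 28 days apart.
Specifically, the 4th Sunday of each month.
January 2028 — 4th Sunday is January 23, 2028.
4th Sunday of February 2028: February 27, 2028.
4th Sunday of March 2028: March 26, 2028.
April 2028 — 4th Sunday is April 23, 2028.
4th Sunday of May 2028: May 28, 2028.
June 2028 — 4th Sunday is June 25, 2028.
July 2028 — 4th Sunday is July 23, 2028.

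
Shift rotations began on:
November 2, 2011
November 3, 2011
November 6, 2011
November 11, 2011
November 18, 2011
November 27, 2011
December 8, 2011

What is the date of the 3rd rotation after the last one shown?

The spacing grows by 2 each time: 1, 3, 5, 7, 9, 11 days.
Next gap: 13 days. December 8, 2011 + 13 days = December 21, 2011.
Next gap: 15 days. December 21, 2011 + 15 days = January 5, 2012.
Next gap: 17 days. January 5, 2012 + 17 days = January 22, 2012.

January 22, 2012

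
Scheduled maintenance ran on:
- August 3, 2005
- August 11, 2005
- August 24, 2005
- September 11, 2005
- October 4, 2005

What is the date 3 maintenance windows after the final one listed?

The spacing grows by 5 each time: 8, 13, 18, 23 days.
Next gap: 28 days. October 4, 2005 + 28 days = November 1, 2005.
Next gap: 33 days. November 1, 2005 + 33 days = December 4, 2005.
Next gap: 38 days. December 4, 2005 + 38 days = January 11, 2006.

January 11, 2006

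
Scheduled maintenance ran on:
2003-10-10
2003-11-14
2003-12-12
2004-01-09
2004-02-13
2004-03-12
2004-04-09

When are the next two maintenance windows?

2004-05-14, 2004-06-11

These are Fridays at 28- or 35-day spacing (35, 28, 28, 35, 28, 28).
The pattern: 2nd Friday of the month.
2nd Friday of May 2004: 2004-05-14.
June 2004 — 2nd Friday is 2004-06-11.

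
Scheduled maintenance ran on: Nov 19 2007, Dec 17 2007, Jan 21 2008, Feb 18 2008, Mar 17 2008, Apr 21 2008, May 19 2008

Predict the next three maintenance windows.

These are Mondays at 28- or 35-day spacing (28, 35, 28, 28, 35, 28).
The pattern: 3rd Monday of the month.
3rd Monday of June 2008: Jun 16 2008.
July 2008 — 3rd Monday is Jul 21 2008.
August 2008 — 3rd Monday is Aug 18 2008.

Jun 16 2008, Jul 21 2008, Aug 18 2008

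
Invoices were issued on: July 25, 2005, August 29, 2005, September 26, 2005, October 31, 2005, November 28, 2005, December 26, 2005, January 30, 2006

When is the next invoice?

February 27, 2006

All Mondays; the gaps (35, 28, 35, 28, 28, 35) vary with month length.
This is the last Monday of each month.
February 2006 ends with Monday February 27, 2006.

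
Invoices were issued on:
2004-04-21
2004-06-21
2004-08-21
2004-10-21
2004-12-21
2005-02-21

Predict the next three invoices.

The day-of-month is always 21 (61, 61, 61, 61, 62 days between events).
So this recurs on the 21st of every 2 months.
April 2005: 2005-04-21.
Next: June 2005 → 2005-06-21.
Next: August 2005 → 2005-08-21.

2005-04-21, 2005-06-21, 2005-08-21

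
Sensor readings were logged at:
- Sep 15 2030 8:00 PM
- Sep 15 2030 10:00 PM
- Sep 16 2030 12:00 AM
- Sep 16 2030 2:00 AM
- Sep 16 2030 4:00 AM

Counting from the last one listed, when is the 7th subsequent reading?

Sep 16 2030 6:00 PM

Gaps: 2, 2, 2, 2 hours — each event is 2 hours after the previous one.
Sep 16 2030 4:00 AM + 2 h = Sep 16 2030 6:00 AM.
Sep 16 2030 6:00 AM + 2 h = Sep 16 2030 8:00 AM.
Sep 16 2030 8:00 AM + 2 h = Sep 16 2030 10:00 AM.
Sep 16 2030 10:00 AM + 2 h = Sep 16 2030 12:00 PM.
Sep 16 2030 12:00 PM + 2 h = Sep 16 2030 2:00 PM.
Sep 16 2030 2:00 PM + 2 h = Sep 16 2030 4:00 PM.
Sep 16 2030 4:00 PM + 2 h = Sep 16 2030 6:00 PM.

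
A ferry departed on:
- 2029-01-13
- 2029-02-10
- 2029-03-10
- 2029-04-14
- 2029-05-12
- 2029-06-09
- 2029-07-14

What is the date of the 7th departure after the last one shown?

2030-02-09

These are Saturdays at 28- or 35-day spacing (28, 28, 35, 28, 28, 35).
The pattern: 2nd Saturday of the month.
2nd Saturday of August 2029: 2029-08-11.
2nd Saturday of September 2029: 2029-09-08.
2nd Saturday of October 2029: 2029-10-13.
November 2029 — 2nd Saturday is 2029-11-10.
December 2029 — 2nd Saturday is 2029-12-08.
2nd Saturday of January 2030: 2030-01-12.
2nd Saturday of February 2030: 2030-02-09.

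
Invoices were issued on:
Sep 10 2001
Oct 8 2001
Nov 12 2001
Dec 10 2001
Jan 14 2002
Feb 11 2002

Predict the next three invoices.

Gaps: 28, 35, 28, 35, 28 days — a mix of 28 and 35. Every date is a Monday.
Each is the 2nd Monday of its month.
March 2002 — 2nd Monday is Mar 11 2002.
2nd Monday of April 2002: Apr 8 2002.
2nd Monday of May 2002: May 13 2002.

Mar 11 2002, Apr 8 2002, May 13 2002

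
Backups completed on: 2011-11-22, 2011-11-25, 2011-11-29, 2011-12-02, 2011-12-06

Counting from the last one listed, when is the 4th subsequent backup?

Gaps: 3, 4, 3, 4 days — not constant, but cyclic with period 2.
The events fall on every Tuesday and Friday.
The following Friday is 2011-12-09.
The following Tuesday is 2011-12-13.
Next Friday: 2011-12-16.
Next Tuesday: 2011-12-20.

2011-12-20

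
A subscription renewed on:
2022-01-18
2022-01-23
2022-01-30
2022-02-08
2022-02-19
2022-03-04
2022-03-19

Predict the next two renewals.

Gaps: 5, 7, 9, 11, 13, 15 days — each gap is 2 larger than the previous one.
Next gap: 17 days. 2022-03-19 + 17 days = 2022-04-05.
Next gap: 19 days. 2022-04-05 + 19 days = 2022-04-24.

2022-04-05, 2022-04-24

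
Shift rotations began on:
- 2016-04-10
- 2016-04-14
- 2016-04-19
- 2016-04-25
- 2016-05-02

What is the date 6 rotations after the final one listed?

Gaps: 4, 5, 6, 7 days — each gap is 1 larger than the previous one.
Next gap: 8 days. 2016-05-02 + 8 days = 2016-05-10.
Next gap: 9 days. 2016-05-10 + 9 days = 2016-05-19.
Next gap: 10 days. 2016-05-19 + 10 days = 2016-05-29.
Next gap: 11 days. 2016-05-29 + 11 days = 2016-06-09.
Next gap: 12 days. 2016-06-09 + 12 days = 2016-06-21.
Next gap: 13 days. 2016-06-21 + 13 days = 2016-07-04.

2016-07-04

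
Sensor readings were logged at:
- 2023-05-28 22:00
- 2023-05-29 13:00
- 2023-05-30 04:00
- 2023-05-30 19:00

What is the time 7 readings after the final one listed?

The interval is a steady 15 hours (15, 15, 15).
2023-05-30 19:00 + 15 h = 2023-05-31 10:00.
2023-05-31 10:00 + 15 h = 2023-06-01 01:00.
2023-06-01 01:00 + 15 h = 2023-06-01 16:00.
2023-06-01 16:00 + 15 h = 2023-06-02 07:00.
2023-06-02 07:00 + 15 h = 2023-06-02 22:00.
2023-06-02 22:00 + 15 h = 2023-06-03 13:00.
2023-06-03 13:00 + 15 h = 2023-06-04 04:00.

2023-06-04 04:00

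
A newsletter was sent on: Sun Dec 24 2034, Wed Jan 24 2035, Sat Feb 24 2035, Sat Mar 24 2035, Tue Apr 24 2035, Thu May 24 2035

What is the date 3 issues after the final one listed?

Each date is the 24th; the gaps (31, 31, 28, 31, 30) track the month lengths.
The rule is the 24th of each month.
June 2035: Sun Jun 24 2035.
Next: July 2035 → Tue Jul 24 2035.
August 2035: Fri Aug 24 2035.

Fri Aug 24 2035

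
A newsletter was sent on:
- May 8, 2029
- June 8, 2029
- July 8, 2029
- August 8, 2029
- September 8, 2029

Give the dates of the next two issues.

October 8, 2029; November 8, 2029

Each date is the 8th; the gaps (31, 30, 31, 31) track the month lengths.
The rule is the 8th of each month.
October 2029: October 8, 2029.
Next: November 2029 → November 8, 2029.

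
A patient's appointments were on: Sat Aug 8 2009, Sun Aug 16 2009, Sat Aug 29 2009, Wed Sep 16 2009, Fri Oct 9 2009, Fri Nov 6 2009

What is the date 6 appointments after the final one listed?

Gaps: 8, 13, 18, 23, 28 days — each gap is 5 larger than the previous one.
Next gap: 33 days. Fri Nov 6 2009 + 33 days = Wed Dec 9 2009.
Next gap: 38 days. Wed Dec 9 2009 + 38 days = Sat Jan 16 2010.
Next gap: 43 days. Sat Jan 16 2010 + 43 days = Sun Feb 28 2010.
Next gap: 48 days. Sun Feb 28 2010 + 48 days = Sat Apr 17 2010.
Next gap: 53 days. Sat Apr 17 2010 + 53 days = Wed Jun 9 2010.
Next gap: 58 days. Wed Jun 9 2010 + 58 days = Fri Aug 6 2010.

Fri Aug 6 2010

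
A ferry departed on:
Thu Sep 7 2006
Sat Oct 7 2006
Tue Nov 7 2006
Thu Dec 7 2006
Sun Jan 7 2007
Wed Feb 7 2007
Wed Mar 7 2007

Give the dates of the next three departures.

Gaps: 30, 31, 30, 31, 31, 28 days — not constant. Every event is on the 7th of the month.
Pattern: the 7th of each month.
Next: April 2007 → Sat Apr 7 2007.
May 2007: Mon May 7 2007.
June 2007: Thu Jun 7 2007.

Sat Apr 7 2007, Mon May 7 2007, Thu Jun 7 2007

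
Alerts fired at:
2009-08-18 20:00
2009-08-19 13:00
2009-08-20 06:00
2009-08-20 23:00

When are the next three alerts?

2009-08-21 16:00, 2009-08-22 09:00, 2009-08-23 02:00

Spacing: 17, 17, 17 h — constant 17 h.
2009-08-20 23:00 + 17 h = 2009-08-21 16:00.
2009-08-21 16:00 + 17 h = 2009-08-22 09:00.
2009-08-22 09:00 + 17 h = 2009-08-23 02:00.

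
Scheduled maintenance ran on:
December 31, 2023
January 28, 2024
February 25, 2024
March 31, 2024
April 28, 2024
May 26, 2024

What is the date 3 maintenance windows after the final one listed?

August 25, 2024

All Sundays; the gaps (28, 28, 35, 28, 28) vary with month length.
This is the last Sunday of each month.
June 2024 ends with Sunday June 30, 2024.
Last Sunday of July 2024: July 28, 2024.
Last Sunday of August 2024: August 25, 2024.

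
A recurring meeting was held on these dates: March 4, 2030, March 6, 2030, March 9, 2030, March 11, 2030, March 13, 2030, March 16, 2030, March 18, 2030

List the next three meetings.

March 20, 2030; March 23, 2030; March 25, 2030

Gaps: 2, 3, 2, 2, 3, 2 days — not constant, but cyclic with period 3.
The events fall on every Monday, Wednesday and Saturday.
The following Wednesday is March 20, 2030.
Next Saturday: March 23, 2030.
Next Monday: March 25, 2030.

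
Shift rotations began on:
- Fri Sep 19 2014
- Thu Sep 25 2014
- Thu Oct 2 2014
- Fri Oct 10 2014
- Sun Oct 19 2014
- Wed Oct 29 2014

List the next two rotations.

Sun Nov 9 2014, Fri Nov 21 2014

Gaps: 6, 7, 8, 9, 10 days — each gap is 1 larger than the previous one.
Next gap: 11 days. Wed Oct 29 2014 + 11 days = Sun Nov 9 2014.
Next gap: 12 days. Sun Nov 9 2014 + 12 days = Fri Nov 21 2014.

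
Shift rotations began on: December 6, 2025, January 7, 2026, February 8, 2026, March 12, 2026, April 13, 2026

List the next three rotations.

May 15, 2026; June 16, 2026; July 18, 2026

The spacing is 32, 32, 32, 32 days — always 32 days.
April 13, 2026 + 32 days = May 15, 2026.
May 15, 2026 + 32 days = June 16, 2026.
June 16, 2026 + 32 days = July 18, 2026.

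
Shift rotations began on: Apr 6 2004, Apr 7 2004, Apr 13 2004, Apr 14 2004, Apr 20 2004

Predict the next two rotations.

Apr 21 2004, Apr 27 2004

Every event lands on a Tuesday or Wednesday (gaps cycle 1, 6, 1, 6).
So the schedule is: every Tuesday and Wednesday.
Next Wednesday: Apr 21 2004.
The following Tuesday is Apr 27 2004.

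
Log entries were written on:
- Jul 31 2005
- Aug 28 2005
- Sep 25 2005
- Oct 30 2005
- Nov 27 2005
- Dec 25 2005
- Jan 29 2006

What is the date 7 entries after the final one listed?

These are Sundays with 28, 28, 35, 28, 28, 35-day gaps.
Each is the final Sunday of its month — Jul 31 2005 is past the 28th, so '4th Sunday' doesn't fit.
Last Sunday of February 2006: Feb 26 2006.
March 2006 ends with Sunday Mar 26 2006.
Last Sunday of April 2006: Apr 30 2006.
May 2006 ends with Sunday May 28 2006.
Last Sunday of June 2006: Jun 25 2006.
Last Sunday of July 2006: Jul 30 2006.
Last Sunday of August 2006: Aug 27 2006.

Aug 27 2006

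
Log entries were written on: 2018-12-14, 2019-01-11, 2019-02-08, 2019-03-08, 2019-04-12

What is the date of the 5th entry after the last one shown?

2019-09-13

All dates are Fridays, 28, 28, 28, 35 days apart.
Specifically, the 2nd Friday of each month.
May 2019 — 2nd Friday is 2019-05-10.
2nd Friday of June 2019: 2019-06-14.
2nd Friday of July 2019: 2019-07-12.
August 2019 — 2nd Friday is 2019-08-09.
2nd Friday of September 2019: 2019-09-13.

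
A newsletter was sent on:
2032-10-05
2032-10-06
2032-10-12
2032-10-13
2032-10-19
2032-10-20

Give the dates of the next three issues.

2032-10-26, 2032-10-27, 2032-11-02

Gaps: 1, 6, 1, 6, 1 days — not constant, but cyclic with period 2.
The events fall on every Tuesday and Wednesday.
Next Tuesday: 2032-10-26.
The following Wednesday is 2032-10-27.
Next Tuesday: 2032-11-02.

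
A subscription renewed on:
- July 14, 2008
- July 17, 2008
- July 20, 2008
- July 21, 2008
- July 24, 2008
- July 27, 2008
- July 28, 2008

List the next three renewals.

Every event lands on a Monday or Thursday or Sunday (gaps cycle 3, 3, 1, 3, 3, 1).
So the schedule is: every Monday, Thursday and Sunday.
The following Thursday is July 31, 2008.
The following Sunday is August 3, 2008.
The following Monday is August 4, 2008.

July 31, 2008; August 3, 2008; August 4, 2008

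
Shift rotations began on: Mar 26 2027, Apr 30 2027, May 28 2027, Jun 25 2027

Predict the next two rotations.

Jul 30 2027, Aug 27 2027

Every date is a Friday; gaps 35, 28, 28 days.
Each is the last Friday of its month (at least one falls on the 29th or later, ruling out '4th Friday').
July 2027 ends with Friday Jul 30 2027.
August 2027 ends with Friday Aug 27 2027.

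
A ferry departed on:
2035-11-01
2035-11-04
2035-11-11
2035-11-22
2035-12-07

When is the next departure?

Gaps: 3, 7, 11, 15 days — each gap is 4 larger than the previous one.
Next gap: 19 days. 2035-12-07 + 19 days = 2035-12-26.

2035-12-26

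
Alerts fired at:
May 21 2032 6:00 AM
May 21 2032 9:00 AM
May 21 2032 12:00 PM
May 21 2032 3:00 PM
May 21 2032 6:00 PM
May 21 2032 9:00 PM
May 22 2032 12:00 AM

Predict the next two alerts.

May 22 2032 3:00 AM, May 22 2032 6:00 AM

Gaps: 3, 3, 3, 3, 3, 3 hours — each event is 3 hours after the previous one.
May 22 2032 12:00 AM + 3 h = May 22 2032 3:00 AM.
May 22 2032 3:00 AM + 3 h = May 22 2032 6:00 AM.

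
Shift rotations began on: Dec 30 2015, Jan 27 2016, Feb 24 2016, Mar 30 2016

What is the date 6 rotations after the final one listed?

All Wednesdays; the gaps (28, 28, 35) vary with month length.
This is the last Wednesday of each month.
Last Wednesday of April 2016: Apr 27 2016.
May 2016 ends with Wednesday May 25 2016.
Last Wednesday of June 2016: Jun 29 2016.
July 2016 ends with Wednesday Jul 27 2016.
Last Wednesday of August 2016: Aug 31 2016.
September 2016 ends with Wednesday Sep 28 2016.

Sep 28 2016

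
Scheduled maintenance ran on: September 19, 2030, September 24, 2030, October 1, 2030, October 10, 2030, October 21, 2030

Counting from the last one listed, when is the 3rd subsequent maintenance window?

December 5, 2030

Intervals are 5, 7, 9, 11 days — an arithmetic progression with common difference 2.
Next gap: 13 days. October 21, 2030 + 13 days = November 3, 2030.
Next gap: 15 days. November 3, 2030 + 15 days = November 18, 2030.
Next gap: 17 days. November 18, 2030 + 17 days = December 5, 2030.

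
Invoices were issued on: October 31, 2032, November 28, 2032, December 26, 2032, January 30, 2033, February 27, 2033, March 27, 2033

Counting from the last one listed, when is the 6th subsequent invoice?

All Sundays; the gaps (28, 28, 35, 28, 28) vary with month length.
This is the last Sunday of each month.
April 2033 ends with Sunday April 24, 2033.
May 2033 ends with Sunday May 29, 2033.
June 2033 ends with Sunday June 26, 2033.
July 2033 ends with Sunday July 31, 2033.
Last Sunday of August 2033: August 28, 2033.
September 2033 ends with Sunday September 25, 2033.

September 25, 2033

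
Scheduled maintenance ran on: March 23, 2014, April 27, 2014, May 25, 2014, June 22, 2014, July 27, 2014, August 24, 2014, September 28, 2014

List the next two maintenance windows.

All dates are Sundays, 35, 28, 28, 35, 28, 35 days apart.
Specifically, the 4th Sunday of each month.
October 2014 — 4th Sunday is October 26, 2014.
4th Sunday of November 2014: November 23, 2014.

October 26, 2014; November 23, 2014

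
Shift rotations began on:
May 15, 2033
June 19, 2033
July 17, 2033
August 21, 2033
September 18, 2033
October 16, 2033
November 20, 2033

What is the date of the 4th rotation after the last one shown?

March 19, 2034

All dates are Sundays, 35, 28, 35, 28, 28, 35 days apart.
Specifically, the 3rd Sunday of each month.
December 2033 — 3rd Sunday is December 18, 2033.
January 2034 — 3rd Sunday is January 15, 2034.
3rd Sunday of February 2034: February 19, 2034.
March 2034 — 3rd Sunday is March 19, 2034.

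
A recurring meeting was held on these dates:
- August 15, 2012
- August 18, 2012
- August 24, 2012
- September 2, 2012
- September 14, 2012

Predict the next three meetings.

September 29, 2012; October 17, 2012; November 7, 2012

Gaps: 3, 6, 9, 12 days — each gap is 3 larger than the previous one.
Next gap: 15 days. September 14, 2012 + 15 days = September 29, 2012.
Next gap: 18 days. September 29, 2012 + 18 days = October 17, 2012.
Next gap: 21 days. October 17, 2012 + 21 days = November 7, 2012.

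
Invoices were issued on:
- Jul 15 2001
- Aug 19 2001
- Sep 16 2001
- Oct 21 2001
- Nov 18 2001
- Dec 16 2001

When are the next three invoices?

These are Sundays at 28- or 35-day spacing (35, 28, 35, 28, 28).
The pattern: 3rd Sunday of the month.
January 2002 — 3rd Sunday is Jan 20 2002.
3rd Sunday of February 2002: Feb 17 2002.
March 2002 — 3rd Sunday is Mar 17 2002.

Jan 20 2002, Feb 17 2002, Mar 17 2002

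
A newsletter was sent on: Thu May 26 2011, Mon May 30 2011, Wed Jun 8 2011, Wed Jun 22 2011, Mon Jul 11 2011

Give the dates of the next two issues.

The spacing grows by 5 each time: 4, 9, 14, 19 days.
Next gap: 24 days. Mon Jul 11 2011 + 24 days = Thu Aug 4 2011.
Next gap: 29 days. Thu Aug 4 2011 + 29 days = Fri Sep 2 2011.

Thu Aug 4 2011, Fri Sep 2 2011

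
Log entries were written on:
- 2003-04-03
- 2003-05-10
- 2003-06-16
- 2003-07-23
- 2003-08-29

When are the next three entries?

2003-10-05, 2003-11-11, 2003-12-18

The spacing is 37, 37, 37, 37 days — always 37 days.
2003-08-29 + 37 days = 2003-10-05.
2003-10-05 + 37 days = 2003-11-11.
2003-11-11 + 37 days = 2003-12-18.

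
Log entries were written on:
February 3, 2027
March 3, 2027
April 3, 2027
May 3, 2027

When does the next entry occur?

June 3, 2027

The day-of-month is always 3 (28, 31, 30 days between events).
So this recurs on the 3rd of each month.
Next: June 2027 → June 3, 2027.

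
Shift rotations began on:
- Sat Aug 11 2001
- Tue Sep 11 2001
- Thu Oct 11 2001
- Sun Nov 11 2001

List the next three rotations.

Gaps: 31, 30, 31 days — not constant. Every event is on the 11th of the month.
Pattern: the 11th of each month.
December 2001: Tue Dec 11 2001.
January 2002: Fri Jan 11 2002.
February 2002: Mon Feb 11 2002.

Tue Dec 11 2001, Fri Jan 11 2002, Mon Feb 11 2002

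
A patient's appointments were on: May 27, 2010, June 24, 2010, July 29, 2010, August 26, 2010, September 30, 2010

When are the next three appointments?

All Thursdays; the gaps (28, 35, 28, 35) vary with month length.
This is the last Thursday of each month.
Last Thursday of October 2010: October 28, 2010.
Last Thursday of November 2010: November 25, 2010.
December 2010 ends with Thursday December 30, 2010.

October 28, 2010; November 25, 2010; December 30, 2010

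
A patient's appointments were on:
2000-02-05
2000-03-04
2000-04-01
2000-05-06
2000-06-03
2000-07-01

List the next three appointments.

2000-08-05, 2000-09-02, 2000-10-07

All dates are Saturdays, 28, 28, 35, 28, 28 days apart.
Specifically, the 1st Saturday of each month.
August 2000 — 1st Saturday is 2000-08-05.
1st Saturday of September 2000: 2000-09-02.
October 2000 — 1st Saturday is 2000-10-07.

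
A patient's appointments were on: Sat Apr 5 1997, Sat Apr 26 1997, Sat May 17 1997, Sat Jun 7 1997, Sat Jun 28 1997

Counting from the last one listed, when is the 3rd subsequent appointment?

Sat Aug 30 1997

The spacing is 21, 21, 21, 21 days — always 21 days.
Sat Jun 28 1997 + 21 days = Sat Jul 19 1997.
Sat Jul 19 1997 + 21 days = Sat Aug 9 1997.
Sat Aug 9 1997 + 21 days = Sat Aug 30 1997.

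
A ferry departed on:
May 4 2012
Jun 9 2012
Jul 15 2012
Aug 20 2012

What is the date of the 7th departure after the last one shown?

Apr 29 2013

Gaps between consecutive events: 36, 36, 36 days — a constant 36-day interval.
Aug 20 2012 + 36 days = Sep 25 2012.
Sep 25 2012 + 36 days = Oct 31 2012.
Oct 31 2012 + 36 days = Dec 6 2012.
Dec 6 2012 + 36 days = Jan 11 2013.
Jan 11 2013 + 36 days = Feb 16 2013.
Feb 16 2013 + 36 days = Mar 24 2013.
Mar 24 2013 + 36 days = Apr 29 2013.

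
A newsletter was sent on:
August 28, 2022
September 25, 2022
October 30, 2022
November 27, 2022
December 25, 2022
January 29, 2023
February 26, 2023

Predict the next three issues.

All Sundays; the gaps (28, 35, 28, 28, 35, 28) vary with month length.
This is the last Sunday of each month.
March 2023 ends with Sunday March 26, 2023.
Last Sunday of April 2023: April 30, 2023.
May 2023 ends with Sunday May 28, 2023.

March 26, 2023; April 30, 2023; May 28, 2023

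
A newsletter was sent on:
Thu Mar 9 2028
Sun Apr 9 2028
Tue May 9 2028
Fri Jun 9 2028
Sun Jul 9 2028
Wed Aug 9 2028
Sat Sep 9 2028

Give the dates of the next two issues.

Each date is the 9th; the gaps (31, 30, 31, 30, 31, 31) track the month lengths.
The rule is the 9th of each month.
Next: October 2028 → Mon Oct 9 2028.
Next: November 2028 → Thu Nov 9 2028.

Mon Oct 9 2028, Thu Nov 9 2028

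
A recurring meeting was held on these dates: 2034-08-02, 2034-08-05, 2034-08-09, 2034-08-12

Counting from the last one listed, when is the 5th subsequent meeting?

2034-08-30

The gap pattern 3, 4, 3 repeats every 2 events.
These are the Wednesdays and Saturdays of each week.
Next Wednesday: 2034-08-16.
The following Saturday is 2034-08-19.
Next Wednesday: 2034-08-23.
The following Saturday is 2034-08-26.
Next Wednesday: 2034-08-30.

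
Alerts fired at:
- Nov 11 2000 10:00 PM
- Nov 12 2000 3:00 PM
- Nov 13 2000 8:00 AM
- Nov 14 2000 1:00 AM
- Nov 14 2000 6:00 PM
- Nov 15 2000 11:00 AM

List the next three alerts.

Spacing: 17, 17, 17, 17, 17 h — constant 17 h.
Nov 15 2000 11:00 AM + 17 h = Nov 16 2000 4:00 AM.
Nov 16 2000 4:00 AM + 17 h = Nov 16 2000 9:00 PM.
Nov 16 2000 9:00 PM + 17 h = Nov 17 2000 2:00 PM.

Nov 16 2000 4:00 AM, Nov 16 2000 9:00 PM, Nov 17 2000 2:00 PM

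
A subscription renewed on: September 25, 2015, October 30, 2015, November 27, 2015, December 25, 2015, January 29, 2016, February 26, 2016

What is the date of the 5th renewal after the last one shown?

July 29, 2016

Every date is a Friday; gaps 35, 28, 28, 35, 28 days.
Each is the last Friday of its month (at least one falls on the 29th or later, ruling out '4th Friday').
Last Friday of March 2016: March 25, 2016.
April 2016 ends with Friday April 29, 2016.
May 2016 ends with Friday May 27, 2016.
Last Friday of June 2016: June 24, 2016.
July 2016 ends with Friday July 29, 2016.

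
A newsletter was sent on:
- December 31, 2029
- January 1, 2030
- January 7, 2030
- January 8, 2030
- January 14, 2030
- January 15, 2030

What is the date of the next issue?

January 21, 2030

Gaps: 1, 6, 1, 6, 1 days — not constant, but cyclic with period 2.
The events fall on every Monday and Tuesday.
Next Monday: January 21, 2030.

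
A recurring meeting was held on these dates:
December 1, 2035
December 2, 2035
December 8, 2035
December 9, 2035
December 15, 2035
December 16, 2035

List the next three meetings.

December 22, 2035; December 23, 2035; December 29, 2035

Gaps: 1, 6, 1, 6, 1 days — not constant, but cyclic with period 2.
The events fall on every Saturday and Sunday.
Next Saturday: December 22, 2035.
The following Sunday is December 23, 2035.
Next Saturday: December 29, 2035.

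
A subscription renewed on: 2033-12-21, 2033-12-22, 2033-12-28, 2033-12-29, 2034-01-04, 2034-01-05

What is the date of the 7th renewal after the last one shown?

2034-02-01

Every event lands on a Wednesday or Thursday (gaps cycle 1, 6, 1, 6, 1).
So the schedule is: every Wednesday and Thursday.
Next Wednesday: 2034-01-11.
The following Thursday is 2034-01-12.
Next Wednesday: 2034-01-18.
The following Thursday is 2034-01-19.
Next Wednesday: 2034-01-25.
Next Thursday: 2034-01-26.
The following Wednesday is 2034-02-01.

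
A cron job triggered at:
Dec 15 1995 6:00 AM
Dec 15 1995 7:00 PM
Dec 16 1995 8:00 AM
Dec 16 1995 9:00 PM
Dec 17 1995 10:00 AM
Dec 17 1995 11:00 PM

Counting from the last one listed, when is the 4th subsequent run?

Gaps: 13, 13, 13, 13, 13 hours — each event is 13 hours after the previous one.
Dec 17 1995 11:00 PM + 13 h = Dec 18 1995 12:00 PM.
Dec 18 1995 12:00 PM + 13 h = Dec 19 1995 1:00 AM.
Dec 19 1995 1:00 AM + 13 h = Dec 19 1995 2:00 PM.
Dec 19 1995 2:00 PM + 13 h = Dec 20 1995 3:00 AM.

Dec 20 1995 3:00 AM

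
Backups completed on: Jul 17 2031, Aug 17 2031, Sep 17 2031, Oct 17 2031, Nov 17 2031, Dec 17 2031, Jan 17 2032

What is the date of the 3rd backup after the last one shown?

Apr 17 2032

Each date is the 17th; the gaps (31, 31, 30, 31, 30, 31) track the month lengths.
The rule is the 17th of each month.
February 2032: Feb 17 2032.
March 2032: Mar 17 2032.
April 2032: Apr 17 2032.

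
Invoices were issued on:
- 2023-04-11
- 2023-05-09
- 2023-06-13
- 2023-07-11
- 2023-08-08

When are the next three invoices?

These are Tuesdays at 28- or 35-day spacing (28, 35, 28, 28).
The pattern: 2nd Tuesday of the month.
2nd Tuesday of September 2023: 2023-09-12.
October 2023 — 2nd Tuesday is 2023-10-10.
2nd Tuesday of November 2023: 2023-11-14.

2023-09-12, 2023-10-10, 2023-11-14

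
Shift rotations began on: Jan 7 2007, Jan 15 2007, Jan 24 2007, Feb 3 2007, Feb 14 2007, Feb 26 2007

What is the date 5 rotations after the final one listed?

May 12 2007

The spacing grows by 1 each time: 8, 9, 10, 11, 12 days.
Next gap: 13 days. Feb 26 2007 + 13 days = Mar 11 2007.
Next gap: 14 days. Mar 11 2007 + 14 days = Mar 25 2007.
Next gap: 15 days. Mar 25 2007 + 15 days = Apr 9 2007.
Next gap: 16 days. Apr 9 2007 + 16 days = Apr 25 2007.
Next gap: 17 days. Apr 25 2007 + 17 days = May 12 2007.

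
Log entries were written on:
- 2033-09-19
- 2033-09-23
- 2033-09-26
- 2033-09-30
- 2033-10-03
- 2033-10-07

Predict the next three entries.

Every event lands on a Monday or Friday (gaps cycle 4, 3, 4, 3, 4).
So the schedule is: every Monday and Friday.
Next Monday: 2033-10-10.
The following Friday is 2033-10-14.
Next Monday: 2033-10-17.

2033-10-10, 2033-10-14, 2033-10-17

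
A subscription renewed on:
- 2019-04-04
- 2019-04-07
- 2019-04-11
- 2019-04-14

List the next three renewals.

The gap pattern 3, 4, 3 repeats every 2 events.
These are the Thursdays and Sundays of each week.
The following Thursday is 2019-04-18.
Next Sunday: 2019-04-21.
Next Thursday: 2019-04-25.

2019-04-18, 2019-04-21, 2019-04-25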